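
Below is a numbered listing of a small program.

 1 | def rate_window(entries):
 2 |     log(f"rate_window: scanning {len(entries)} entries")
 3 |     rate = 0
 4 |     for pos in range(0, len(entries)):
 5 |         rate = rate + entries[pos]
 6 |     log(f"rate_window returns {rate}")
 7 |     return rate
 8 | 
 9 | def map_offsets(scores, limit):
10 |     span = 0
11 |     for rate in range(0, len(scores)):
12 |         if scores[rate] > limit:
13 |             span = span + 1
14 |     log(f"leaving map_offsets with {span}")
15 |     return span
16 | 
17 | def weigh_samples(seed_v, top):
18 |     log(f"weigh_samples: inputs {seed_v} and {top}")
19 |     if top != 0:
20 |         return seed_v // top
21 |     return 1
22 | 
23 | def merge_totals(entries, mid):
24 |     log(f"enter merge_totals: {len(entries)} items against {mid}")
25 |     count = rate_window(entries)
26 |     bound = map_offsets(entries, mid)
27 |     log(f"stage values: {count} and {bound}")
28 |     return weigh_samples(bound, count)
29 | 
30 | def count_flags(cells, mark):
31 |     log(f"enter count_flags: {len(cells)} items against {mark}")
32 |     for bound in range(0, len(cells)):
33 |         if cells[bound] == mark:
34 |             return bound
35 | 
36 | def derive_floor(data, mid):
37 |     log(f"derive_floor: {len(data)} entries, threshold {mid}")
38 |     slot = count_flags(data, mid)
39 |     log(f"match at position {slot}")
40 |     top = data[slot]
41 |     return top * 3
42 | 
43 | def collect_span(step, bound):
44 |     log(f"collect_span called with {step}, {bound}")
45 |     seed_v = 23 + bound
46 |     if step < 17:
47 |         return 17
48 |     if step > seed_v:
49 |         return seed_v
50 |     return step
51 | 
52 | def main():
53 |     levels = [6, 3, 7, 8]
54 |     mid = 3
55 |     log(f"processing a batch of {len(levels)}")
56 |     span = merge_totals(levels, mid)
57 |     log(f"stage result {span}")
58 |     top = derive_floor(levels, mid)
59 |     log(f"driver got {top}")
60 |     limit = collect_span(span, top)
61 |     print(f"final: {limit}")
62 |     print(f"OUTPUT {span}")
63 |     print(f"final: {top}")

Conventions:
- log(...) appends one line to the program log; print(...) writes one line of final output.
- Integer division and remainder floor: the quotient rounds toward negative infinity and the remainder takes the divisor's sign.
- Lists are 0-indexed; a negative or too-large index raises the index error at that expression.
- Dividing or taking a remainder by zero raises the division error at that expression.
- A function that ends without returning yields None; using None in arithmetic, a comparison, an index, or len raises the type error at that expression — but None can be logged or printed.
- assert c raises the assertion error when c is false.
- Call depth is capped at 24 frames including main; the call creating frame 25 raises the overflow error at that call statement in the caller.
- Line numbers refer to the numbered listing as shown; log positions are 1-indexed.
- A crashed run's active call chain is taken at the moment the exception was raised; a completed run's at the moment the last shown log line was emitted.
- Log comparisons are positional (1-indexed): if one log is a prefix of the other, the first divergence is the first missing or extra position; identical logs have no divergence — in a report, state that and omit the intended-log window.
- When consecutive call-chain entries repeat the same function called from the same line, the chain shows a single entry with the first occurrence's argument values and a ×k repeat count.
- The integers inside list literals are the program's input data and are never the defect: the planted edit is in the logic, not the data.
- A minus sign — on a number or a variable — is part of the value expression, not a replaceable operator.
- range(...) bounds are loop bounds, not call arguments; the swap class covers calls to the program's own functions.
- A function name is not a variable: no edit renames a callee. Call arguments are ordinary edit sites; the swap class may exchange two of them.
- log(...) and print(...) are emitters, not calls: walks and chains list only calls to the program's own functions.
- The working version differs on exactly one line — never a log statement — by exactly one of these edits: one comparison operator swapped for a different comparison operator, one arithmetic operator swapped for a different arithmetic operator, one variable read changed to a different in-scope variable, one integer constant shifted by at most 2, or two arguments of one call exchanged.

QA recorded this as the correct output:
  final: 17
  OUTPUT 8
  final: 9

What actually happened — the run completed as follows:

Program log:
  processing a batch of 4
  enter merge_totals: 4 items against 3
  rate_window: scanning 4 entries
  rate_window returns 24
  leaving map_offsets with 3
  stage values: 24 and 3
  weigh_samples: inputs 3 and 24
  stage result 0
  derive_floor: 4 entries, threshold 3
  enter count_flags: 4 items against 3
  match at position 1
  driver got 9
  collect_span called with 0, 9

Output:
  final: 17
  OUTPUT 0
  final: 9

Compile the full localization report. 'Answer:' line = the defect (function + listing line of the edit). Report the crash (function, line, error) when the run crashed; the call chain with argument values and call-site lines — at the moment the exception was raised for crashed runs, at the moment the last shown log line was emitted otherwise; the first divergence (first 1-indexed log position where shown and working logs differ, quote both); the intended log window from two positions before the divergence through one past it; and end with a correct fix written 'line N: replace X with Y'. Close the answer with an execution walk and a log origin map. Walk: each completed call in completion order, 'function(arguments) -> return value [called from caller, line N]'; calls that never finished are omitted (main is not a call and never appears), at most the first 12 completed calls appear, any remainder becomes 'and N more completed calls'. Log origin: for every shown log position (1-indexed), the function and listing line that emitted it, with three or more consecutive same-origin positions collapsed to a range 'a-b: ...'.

Answer: the defect is in merge_totals at line 28.
The tell: Log line 7 is where behavior first shows: 'weigh_samples: inputs 3 and 24' appears instead of 'weigh_samples: inputs 24 and 3'.
Call chain: main -> collect_span(0, 9) (called at line 60).
First divergence: at position 7 the run shows 'weigh_samples: inputs 3 and 24' where the working version logs 'weigh_samples: inputs 24 and 3'.
Intended log window:
  5: leaving map_offsets with 3
  6: stage values: 24 and 3
  7: weigh_samples: inputs 24 and 3
  8: stage result 8
Execution walk:
  rate_window([6, 3, 7, 8]) -> 24  [called from merge_totals, line 25]
  map_offsets([6, 3, 7, 8], 3) -> 3  [called from merge_totals, line 26]
  weigh_samples(3, 24) -> 0  [called from merge_totals, line 28]
  merge_totals([6, 3, 7, 8], 3) -> 0  [called from main, line 56]
  count_flags([6, 3, 7, 8], 3) -> 1  [called from derive_floor, line 38]
  derive_floor([6, 3, 7, 8], 3) -> 9  [called from main, line 58]
  collect_span(0, 9) -> 17  [called from main, line 60]
Log origin:
  1: logged in main at line 55
  2: logged in merge_totals at line 24
  3: logged in rate_window at line 2
  4: logged in rate_window at line 6
  5: logged in map_offsets at line 14
  6: logged in merge_totals at line 27
  7: logged in weigh_samples at line 18
  8: logged in main at line 57
  9: logged in derive_floor at line 37
  10: logged in count_flags at line 31
  11: logged in derive_floor at line 39
  12: logged in main at line 59
  13: logged in collect_span at line 44
A correct fix: line 28: replace `weigh_samples(bound, count)` with `weigh_samples(count, bound)`.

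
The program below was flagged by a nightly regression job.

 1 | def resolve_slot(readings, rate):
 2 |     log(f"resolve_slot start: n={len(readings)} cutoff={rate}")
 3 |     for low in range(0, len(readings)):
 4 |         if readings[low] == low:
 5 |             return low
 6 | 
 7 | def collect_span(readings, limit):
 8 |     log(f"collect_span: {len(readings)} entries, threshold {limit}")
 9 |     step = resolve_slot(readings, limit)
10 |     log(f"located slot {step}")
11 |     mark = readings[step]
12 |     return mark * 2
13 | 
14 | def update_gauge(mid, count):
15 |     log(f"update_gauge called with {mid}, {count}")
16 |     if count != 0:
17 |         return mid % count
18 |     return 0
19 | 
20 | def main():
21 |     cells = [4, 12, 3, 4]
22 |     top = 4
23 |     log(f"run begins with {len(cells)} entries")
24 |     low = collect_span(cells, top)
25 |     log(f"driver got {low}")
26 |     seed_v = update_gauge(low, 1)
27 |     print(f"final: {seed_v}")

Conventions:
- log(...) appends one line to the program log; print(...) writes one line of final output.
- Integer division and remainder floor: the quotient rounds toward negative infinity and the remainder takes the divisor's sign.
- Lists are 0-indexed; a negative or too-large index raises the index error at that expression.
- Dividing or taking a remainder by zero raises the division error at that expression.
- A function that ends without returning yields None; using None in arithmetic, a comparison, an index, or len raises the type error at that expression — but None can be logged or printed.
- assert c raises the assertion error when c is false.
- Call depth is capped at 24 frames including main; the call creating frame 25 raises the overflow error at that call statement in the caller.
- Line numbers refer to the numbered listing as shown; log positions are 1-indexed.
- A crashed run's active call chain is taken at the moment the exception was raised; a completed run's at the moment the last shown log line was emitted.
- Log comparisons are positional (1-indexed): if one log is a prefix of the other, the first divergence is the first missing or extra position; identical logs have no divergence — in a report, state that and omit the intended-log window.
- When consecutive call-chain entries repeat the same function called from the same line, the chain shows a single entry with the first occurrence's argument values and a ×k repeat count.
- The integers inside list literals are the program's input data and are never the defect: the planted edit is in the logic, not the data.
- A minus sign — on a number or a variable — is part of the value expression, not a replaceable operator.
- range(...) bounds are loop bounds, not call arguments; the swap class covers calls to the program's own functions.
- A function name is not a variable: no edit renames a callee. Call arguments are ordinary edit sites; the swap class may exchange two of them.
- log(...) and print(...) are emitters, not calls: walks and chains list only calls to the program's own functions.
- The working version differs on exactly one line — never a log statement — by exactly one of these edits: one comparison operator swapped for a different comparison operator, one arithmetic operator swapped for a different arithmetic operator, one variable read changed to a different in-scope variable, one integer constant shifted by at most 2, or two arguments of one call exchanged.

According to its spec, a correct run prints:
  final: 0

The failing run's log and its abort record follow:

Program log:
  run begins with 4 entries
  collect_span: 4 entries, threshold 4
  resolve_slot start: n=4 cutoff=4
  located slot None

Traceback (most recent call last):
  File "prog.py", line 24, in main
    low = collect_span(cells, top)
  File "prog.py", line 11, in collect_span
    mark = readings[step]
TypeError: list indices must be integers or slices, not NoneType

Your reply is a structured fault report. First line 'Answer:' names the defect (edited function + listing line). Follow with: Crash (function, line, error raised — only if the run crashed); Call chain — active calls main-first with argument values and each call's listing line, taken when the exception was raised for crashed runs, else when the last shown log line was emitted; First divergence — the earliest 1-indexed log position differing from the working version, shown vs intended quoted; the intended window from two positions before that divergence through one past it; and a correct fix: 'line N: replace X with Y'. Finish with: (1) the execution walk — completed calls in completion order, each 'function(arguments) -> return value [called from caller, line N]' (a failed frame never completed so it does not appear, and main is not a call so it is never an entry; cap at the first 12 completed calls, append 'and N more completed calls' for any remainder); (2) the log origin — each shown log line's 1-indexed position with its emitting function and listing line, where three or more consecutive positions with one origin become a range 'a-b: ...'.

Answer: the defect is in resolve_slot at line 4.
The tell: The log first diverges at position 4: the faulty run prints 'located slot None' where the working version prints 'located slot 0'.
Crash: collect_span, line 11, TypeError.
Call chain: main -> collect_span([4, 12, 3, 4], 4) (called at line 24).
First divergence: position 4; shown 'located slot None' vs intended 'located slot 0'.
Intended log window:
  2: collect_span: 4 entries, threshold 4
  3: resolve_slot start: n=4 cutoff=4
  4: located slot 0
  5: driver got 8
Execution walk:
  resolve_slot([4, 12, 3, 4], 4) -> None  [called from collect_span, line 9]
Log origin:
  1 — main, line 23
  2 — collect_span, line 8
  3 — resolve_slot, line 2
  4 — collect_span, line 10
A correct fix: line 4: replace `readings[low] == low` with `readings[low] == rate`.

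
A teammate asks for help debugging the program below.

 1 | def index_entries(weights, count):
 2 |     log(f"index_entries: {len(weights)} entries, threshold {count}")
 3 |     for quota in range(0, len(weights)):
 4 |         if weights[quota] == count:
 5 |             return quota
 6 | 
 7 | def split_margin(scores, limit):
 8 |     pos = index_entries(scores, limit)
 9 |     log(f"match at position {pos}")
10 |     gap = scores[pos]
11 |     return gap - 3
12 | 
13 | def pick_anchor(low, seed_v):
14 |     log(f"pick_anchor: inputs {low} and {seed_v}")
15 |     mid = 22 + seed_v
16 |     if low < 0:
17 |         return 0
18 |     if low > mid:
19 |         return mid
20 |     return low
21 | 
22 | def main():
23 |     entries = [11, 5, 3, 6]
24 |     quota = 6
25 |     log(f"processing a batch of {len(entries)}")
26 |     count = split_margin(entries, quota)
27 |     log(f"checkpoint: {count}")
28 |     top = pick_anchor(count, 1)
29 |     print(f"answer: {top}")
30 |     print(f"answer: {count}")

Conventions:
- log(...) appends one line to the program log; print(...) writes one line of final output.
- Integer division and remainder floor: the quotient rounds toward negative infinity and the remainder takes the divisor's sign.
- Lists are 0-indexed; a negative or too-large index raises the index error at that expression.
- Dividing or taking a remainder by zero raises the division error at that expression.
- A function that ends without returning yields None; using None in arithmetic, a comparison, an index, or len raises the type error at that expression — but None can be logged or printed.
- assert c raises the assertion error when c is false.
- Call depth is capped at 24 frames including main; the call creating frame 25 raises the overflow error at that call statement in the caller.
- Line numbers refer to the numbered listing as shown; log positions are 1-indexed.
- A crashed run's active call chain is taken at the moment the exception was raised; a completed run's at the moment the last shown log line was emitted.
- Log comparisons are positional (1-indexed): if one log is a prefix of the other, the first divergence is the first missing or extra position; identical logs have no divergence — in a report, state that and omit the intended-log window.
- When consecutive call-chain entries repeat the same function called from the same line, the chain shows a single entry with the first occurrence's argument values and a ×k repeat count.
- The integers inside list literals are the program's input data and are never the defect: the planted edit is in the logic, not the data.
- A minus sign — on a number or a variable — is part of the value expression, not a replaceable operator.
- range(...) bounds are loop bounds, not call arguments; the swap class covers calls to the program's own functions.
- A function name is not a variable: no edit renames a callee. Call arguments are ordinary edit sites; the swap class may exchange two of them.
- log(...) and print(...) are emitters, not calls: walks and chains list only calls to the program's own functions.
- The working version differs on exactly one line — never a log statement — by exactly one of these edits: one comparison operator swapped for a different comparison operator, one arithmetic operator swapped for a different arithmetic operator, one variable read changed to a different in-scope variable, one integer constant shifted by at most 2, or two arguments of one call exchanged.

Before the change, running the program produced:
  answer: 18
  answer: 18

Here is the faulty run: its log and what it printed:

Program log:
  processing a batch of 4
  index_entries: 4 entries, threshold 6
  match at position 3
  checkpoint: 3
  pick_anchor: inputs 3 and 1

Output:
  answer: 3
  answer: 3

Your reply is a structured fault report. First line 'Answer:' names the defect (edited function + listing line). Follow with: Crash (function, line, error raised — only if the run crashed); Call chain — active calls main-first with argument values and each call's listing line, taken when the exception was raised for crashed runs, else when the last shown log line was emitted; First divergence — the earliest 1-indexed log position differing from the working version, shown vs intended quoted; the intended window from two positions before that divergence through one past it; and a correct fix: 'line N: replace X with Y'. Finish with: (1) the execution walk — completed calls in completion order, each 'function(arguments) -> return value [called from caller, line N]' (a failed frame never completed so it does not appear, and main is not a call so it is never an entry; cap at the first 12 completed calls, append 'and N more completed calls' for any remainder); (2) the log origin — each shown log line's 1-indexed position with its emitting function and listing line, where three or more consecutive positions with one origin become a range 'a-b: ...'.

Answer: the defect is in split_margin at line 11.
The tell: Position 4 is the first bad log line: 'checkpoint: 3' should read 'checkpoint: 18'.
Call chain: main -> pick_anchor(3, 1) (called at line 28).
First divergence: position 4 — shown 'checkpoint: 3', intended 'checkpoint: 18'.
Intended log window:
  2: index_entries: 4 entries, threshold 6
  3: match at position 3
  4: checkpoint: 18
  5: pick_anchor: inputs 18 and 1
Execution walk:
  index_entries([11, 5, 3, 6], 6) -> 3  [called from split_margin, line 8]
  split_margin([11, 5, 3, 6], 6) -> 3  [called from main, line 26]
  pick_anchor(3, 1) -> 3  [called from main, line 28]
Log origins:
  1: emitted by main (line 25)
  2: emitted by index_entries (line 2)
  3: emitted by split_margin (line 9)
  4: emitted by main (line 27)
  5: emitted by pick_anchor (line 14)
A correct fix: line 11: replace `-` with `*`.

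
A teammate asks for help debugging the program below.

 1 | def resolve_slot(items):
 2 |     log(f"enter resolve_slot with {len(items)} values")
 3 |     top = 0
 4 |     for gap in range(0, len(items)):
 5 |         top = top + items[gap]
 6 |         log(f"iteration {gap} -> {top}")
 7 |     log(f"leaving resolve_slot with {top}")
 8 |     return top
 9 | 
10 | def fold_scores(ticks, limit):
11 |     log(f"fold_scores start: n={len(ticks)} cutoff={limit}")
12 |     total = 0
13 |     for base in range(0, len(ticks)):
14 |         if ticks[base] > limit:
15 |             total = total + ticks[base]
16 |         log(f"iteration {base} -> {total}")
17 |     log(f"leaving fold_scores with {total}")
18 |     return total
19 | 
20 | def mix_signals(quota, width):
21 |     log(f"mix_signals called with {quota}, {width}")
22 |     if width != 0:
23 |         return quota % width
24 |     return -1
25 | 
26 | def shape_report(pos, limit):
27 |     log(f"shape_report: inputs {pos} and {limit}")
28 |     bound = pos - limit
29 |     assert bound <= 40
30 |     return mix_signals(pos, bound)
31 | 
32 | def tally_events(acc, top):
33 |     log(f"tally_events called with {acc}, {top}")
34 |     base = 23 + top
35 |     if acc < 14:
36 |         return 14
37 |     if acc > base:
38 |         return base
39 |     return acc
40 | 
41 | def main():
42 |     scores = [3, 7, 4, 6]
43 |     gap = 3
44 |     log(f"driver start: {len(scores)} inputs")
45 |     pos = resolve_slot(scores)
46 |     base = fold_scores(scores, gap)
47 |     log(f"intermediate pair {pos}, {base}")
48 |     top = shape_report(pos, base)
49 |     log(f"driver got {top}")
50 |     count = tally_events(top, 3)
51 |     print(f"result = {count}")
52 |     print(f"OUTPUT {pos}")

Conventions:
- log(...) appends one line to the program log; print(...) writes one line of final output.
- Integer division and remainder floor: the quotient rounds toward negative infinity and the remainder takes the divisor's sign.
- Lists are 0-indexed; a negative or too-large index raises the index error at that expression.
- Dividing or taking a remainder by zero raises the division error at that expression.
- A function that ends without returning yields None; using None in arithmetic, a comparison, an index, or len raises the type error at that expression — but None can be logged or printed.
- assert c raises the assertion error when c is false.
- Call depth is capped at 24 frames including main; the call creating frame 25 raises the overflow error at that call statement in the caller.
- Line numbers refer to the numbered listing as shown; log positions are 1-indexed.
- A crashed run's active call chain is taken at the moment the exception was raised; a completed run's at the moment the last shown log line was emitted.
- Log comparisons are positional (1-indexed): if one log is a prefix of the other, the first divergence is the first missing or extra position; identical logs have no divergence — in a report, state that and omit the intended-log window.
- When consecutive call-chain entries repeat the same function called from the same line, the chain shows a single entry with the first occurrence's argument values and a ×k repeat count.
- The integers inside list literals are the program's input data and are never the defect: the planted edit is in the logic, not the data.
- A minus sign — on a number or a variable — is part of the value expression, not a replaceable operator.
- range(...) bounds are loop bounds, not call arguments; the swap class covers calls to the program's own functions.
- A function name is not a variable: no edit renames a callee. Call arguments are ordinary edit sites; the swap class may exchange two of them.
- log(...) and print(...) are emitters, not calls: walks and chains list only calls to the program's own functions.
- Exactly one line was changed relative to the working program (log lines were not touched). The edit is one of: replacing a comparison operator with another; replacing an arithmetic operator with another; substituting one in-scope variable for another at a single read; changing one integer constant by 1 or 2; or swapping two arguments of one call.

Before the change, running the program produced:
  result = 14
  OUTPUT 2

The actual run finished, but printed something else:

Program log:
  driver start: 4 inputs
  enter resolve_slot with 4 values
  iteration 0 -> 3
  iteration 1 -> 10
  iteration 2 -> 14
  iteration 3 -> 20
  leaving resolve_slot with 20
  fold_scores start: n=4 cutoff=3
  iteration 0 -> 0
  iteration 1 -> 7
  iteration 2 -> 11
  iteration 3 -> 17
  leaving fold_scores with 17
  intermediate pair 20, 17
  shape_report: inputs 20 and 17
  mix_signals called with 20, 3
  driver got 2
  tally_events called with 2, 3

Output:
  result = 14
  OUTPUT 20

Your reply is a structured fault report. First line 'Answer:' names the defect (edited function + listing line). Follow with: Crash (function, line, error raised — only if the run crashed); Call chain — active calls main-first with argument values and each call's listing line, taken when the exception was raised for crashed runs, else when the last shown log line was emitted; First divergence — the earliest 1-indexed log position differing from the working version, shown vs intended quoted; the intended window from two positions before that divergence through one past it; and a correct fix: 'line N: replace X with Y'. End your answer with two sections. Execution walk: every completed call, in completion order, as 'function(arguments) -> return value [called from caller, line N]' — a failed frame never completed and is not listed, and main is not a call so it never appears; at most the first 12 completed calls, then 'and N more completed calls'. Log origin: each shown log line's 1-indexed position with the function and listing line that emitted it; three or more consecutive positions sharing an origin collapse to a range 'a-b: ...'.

Answer: the defect is in main at line 52.
Key observation: Nothing in the log betrays the bug — only the output does.
Call chain: main -> tally_events(2, 3) (called at line 50).
First divergence: none (the log streams are identical).
Execution walk:
  resolve_slot([3, 7, 4, 6]) -> 20  [called from main, line 45]
  fold_scores([3, 7, 4, 6], 3) -> 17  [called from main, line 46]
  mix_signals(20, 3) -> 2  [called from shape_report, line 30]
  shape_report(20, 17) -> 2  [called from main, line 48]
  tally_events(2, 3) -> 14  [called from main, line 50]
Log line origins:
  1: emitted by main (line 44)
  2: emitted by resolve_slot (line 2)
  3-6: emitted by resolve_slot (line 6)
  7: emitted by resolve_slot (line 7)
  8: emitted by fold_scores (line 11)
  9-12: emitted by fold_scores (line 16)
  13: emitted by fold_scores (line 17)
  14: emitted by main (line 47)
  15: emitted by shape_report (line 27)
  16: emitted by mix_signals (line 21)
  17: emitted by main (line 49)
  18: emitted by tally_events (line 33)
A correct fix: line 52: replace `pos` with `top`.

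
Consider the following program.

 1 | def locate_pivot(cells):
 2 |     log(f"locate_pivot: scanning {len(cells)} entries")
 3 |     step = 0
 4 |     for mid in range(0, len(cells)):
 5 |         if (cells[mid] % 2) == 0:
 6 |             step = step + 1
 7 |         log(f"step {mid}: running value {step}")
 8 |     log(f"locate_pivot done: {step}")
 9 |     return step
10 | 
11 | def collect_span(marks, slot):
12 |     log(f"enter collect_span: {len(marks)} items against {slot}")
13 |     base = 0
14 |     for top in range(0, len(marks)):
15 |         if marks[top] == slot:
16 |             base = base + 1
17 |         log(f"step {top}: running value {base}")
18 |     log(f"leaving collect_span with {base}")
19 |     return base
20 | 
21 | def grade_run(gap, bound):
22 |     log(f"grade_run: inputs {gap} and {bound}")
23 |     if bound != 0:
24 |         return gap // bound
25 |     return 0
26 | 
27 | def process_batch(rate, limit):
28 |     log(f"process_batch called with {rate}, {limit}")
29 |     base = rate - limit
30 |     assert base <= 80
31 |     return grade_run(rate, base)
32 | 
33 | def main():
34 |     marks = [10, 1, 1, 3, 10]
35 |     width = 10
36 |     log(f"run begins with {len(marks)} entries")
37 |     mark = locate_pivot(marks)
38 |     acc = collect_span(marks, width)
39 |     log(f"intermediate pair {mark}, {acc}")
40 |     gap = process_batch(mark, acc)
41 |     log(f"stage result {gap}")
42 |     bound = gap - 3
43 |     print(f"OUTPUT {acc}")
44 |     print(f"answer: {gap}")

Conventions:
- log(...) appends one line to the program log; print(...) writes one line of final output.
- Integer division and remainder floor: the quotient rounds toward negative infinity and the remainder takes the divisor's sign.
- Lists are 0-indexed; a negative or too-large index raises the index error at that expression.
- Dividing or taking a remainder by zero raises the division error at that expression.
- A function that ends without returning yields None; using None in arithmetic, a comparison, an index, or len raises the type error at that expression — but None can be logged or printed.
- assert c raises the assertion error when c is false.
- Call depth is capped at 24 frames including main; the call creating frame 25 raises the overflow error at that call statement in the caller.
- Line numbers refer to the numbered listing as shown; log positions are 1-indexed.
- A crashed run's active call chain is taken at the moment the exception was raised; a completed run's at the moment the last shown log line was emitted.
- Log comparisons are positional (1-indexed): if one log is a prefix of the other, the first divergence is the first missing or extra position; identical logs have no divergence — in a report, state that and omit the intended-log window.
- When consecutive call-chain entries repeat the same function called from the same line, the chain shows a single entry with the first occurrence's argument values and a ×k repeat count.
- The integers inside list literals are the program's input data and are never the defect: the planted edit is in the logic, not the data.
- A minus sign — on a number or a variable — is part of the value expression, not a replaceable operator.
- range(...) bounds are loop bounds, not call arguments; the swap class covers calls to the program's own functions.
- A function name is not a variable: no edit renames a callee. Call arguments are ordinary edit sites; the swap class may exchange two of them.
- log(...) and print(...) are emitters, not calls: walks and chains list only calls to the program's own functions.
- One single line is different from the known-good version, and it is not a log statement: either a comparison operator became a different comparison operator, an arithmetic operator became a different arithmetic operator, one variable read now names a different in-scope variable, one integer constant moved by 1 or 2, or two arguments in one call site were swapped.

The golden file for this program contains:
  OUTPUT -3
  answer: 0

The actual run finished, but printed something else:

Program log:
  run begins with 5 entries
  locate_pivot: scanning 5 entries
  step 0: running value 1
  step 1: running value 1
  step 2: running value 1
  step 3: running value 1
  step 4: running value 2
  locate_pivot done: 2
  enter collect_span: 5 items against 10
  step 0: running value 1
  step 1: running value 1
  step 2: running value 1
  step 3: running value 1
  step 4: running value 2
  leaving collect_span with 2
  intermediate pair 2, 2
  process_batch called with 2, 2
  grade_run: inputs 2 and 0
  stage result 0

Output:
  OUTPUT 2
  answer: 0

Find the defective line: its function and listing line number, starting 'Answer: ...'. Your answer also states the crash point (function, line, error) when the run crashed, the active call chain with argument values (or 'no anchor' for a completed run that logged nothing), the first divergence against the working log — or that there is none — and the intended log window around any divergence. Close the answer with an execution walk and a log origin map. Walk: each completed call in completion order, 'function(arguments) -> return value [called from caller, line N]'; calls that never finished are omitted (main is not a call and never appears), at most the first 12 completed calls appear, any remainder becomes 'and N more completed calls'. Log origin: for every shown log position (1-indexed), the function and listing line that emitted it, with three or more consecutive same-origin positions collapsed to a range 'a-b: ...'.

Answer: the defect is in main at line 43.
Core observation: Log streams are identical — the defect surfaces only in the printed output.
Call chain: main.
First divergence: none; the two logs match at every position.
Execution walk:
  locate_pivot([10, 1, 1, 3, 10]) -> 2  [called from main, line 37]
  collect_span([10, 1, 1, 3, 10], 10) -> 2  [called from main, line 38]
  grade_run(2, 0) -> 0  [called from process_batch, line 31]
  process_batch(2, 2) -> 0  [called from main, line 40]
Log origins:
  1: emitted by main (line 36)
  2: emitted by locate_pivot (line 2)
  3-7: emitted by locate_pivot (line 7)
  8: emitted by locate_pivot (line 8)
  9: emitted by collect_span (line 12)
  10-14: emitted by collect_span (line 17)
  15: emitted by collect_span (line 18)
  16: emitted by main (line 39)
  17: emitted by process_batch (line 28)
  18: emitted by grade_run (line 22)
  19: emitted by main (line 41)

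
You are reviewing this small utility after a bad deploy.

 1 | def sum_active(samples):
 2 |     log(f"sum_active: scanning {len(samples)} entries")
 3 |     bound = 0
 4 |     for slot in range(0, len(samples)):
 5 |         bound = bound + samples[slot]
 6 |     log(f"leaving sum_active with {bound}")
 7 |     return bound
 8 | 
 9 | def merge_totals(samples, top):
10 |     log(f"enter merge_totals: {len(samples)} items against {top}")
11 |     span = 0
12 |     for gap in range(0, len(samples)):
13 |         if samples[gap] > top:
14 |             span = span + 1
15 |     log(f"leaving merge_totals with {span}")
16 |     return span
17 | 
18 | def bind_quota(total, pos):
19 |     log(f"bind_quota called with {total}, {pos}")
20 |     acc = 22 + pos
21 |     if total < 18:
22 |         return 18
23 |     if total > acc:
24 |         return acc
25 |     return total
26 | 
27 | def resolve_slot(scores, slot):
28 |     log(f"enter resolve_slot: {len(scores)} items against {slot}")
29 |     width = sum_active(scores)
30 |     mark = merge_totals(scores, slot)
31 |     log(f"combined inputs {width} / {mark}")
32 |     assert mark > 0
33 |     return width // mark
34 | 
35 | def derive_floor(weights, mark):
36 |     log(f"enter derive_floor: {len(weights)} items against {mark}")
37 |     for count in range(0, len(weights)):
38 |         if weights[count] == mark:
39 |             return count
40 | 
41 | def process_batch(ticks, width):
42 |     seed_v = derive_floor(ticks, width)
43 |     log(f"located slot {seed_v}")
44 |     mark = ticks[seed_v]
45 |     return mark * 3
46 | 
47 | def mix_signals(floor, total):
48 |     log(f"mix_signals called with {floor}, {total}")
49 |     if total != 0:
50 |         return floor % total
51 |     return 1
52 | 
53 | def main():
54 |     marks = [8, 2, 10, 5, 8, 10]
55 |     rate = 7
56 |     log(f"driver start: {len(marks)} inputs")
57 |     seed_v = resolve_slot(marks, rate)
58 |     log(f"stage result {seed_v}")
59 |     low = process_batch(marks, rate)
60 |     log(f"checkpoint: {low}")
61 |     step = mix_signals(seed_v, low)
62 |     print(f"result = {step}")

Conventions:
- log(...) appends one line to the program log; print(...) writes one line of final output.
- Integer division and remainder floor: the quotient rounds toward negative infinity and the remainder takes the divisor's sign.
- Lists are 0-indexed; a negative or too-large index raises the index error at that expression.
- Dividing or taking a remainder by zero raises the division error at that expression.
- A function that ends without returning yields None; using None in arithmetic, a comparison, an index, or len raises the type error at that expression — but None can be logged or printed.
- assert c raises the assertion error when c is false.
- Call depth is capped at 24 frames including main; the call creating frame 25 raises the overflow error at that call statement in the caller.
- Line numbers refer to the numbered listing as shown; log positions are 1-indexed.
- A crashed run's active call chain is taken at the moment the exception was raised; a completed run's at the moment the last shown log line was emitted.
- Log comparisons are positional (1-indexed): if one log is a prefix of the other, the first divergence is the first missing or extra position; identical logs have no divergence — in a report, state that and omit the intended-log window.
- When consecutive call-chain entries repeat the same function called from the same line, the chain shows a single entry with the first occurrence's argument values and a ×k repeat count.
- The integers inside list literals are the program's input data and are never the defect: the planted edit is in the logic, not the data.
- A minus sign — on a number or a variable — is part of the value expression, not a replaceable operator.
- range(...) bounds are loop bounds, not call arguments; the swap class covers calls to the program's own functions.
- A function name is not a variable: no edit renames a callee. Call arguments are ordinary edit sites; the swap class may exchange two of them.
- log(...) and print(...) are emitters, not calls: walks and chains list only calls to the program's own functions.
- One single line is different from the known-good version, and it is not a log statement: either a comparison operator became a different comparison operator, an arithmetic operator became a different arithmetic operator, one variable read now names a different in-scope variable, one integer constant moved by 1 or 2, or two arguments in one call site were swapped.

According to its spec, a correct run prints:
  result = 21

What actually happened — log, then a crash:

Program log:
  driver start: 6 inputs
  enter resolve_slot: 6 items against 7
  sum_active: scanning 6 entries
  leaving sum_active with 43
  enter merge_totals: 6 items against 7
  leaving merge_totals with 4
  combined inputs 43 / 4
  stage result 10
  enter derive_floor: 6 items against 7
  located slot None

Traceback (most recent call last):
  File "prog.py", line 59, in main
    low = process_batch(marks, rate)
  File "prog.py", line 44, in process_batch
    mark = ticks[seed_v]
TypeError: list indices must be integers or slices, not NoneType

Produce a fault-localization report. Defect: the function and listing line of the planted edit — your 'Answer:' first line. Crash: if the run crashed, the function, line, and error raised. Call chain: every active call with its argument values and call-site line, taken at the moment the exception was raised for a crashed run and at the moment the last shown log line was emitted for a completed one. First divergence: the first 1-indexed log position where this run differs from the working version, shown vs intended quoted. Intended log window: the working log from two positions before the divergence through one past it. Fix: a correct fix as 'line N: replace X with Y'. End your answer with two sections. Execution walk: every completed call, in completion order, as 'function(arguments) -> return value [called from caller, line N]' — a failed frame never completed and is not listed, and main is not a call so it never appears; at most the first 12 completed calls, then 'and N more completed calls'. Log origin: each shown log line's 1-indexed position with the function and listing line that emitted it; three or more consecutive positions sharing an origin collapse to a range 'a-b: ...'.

Answer: the defect is in main at line 55.
The tell: Position 2 is the first bad log line: 'enter resolve_slot: 6 items against 7' should read 'enter resolve_slot: 6 items against 8'.
Crash: process_batch, line 44, TypeError.
Call chain: main -> process_batch([8, 2, 10, 5, 8, 10], 7) (called at line 59).
First divergence: position 2 — the shown line 'enter resolve_slot: 6 items against 7' should read 'enter resolve_slot: 6 items against 8'.
Intended log window:
  1: driver start: 6 inputs
  2: enter resolve_slot: 6 items against 8
  3: sum_active: scanning 6 entries
Execution walk:
  sum_active([8, 2, 10, 5, 8, 10]) -> 43  [called from resolve_slot, line 29]
  merge_totals([8, 2, 10, 5, 8, 10], 7) -> 4  [called from resolve_slot, line 30]
  resolve_slot([8, 2, 10, 5, 8, 10], 7) -> 10  [called from main, line 57]
  derive_floor([8, 2, 10, 5, 8, 10], 7) -> None  [called from process_batch, line 42]
Log origin:
  1: from main, line 56
  2: from resolve_slot, line 28
  3: from sum_active, line 2
  4: from sum_active, line 6
  5: from merge_totals, line 10
  6: from merge_totals, line 15
  7: from resolve_slot, line 31
  8: from main, line 58
  9: from derive_floor, line 36
  10: from process_batch, line 43
A correct fix: line 55: replace `7` with `8`.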